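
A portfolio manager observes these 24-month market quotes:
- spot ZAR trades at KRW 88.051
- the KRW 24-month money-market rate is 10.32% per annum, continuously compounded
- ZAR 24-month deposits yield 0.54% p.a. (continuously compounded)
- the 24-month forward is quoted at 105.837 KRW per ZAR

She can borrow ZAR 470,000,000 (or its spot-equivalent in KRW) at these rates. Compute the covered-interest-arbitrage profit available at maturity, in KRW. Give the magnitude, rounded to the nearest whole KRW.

T = 2 years.
Invest the ZAR and cover forward: 470,000,000 × 1.01085853052 × 105.837 = KRW 50,283,530,118.48.
Convert at spot and invest in KRW: 470,000,000 × 88.051 × 1.22924480359 = KRW 50,871,030,074.42.
The quoted forward undervalues ZAR, so borrow ZAR, convert to KRW at spot, deposit the KRW at 10.32%, and buy ZAR forward at 105.837 to cover the loan.
Profit = 50,871,030,074.42 − 50,283,530,118.48 = KRW 587,499,956.

KRW 587,499,956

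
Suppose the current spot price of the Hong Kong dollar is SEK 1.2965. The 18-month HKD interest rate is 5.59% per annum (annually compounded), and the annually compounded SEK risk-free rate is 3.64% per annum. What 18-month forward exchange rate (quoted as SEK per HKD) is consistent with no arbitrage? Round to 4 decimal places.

T = 18/12 years.
SEK accumulates by (1 + 0.0364)^(18/12) = 1.0550939.
HKD growth factor: (1 + 0.0559)^(18/12) = 1.0850111.
CIP: F = S · (grow SEK)/(grow HKD) = 1.2965 × 1.0550939/1.0850111 = 1.260751 SEK per HKD.

1.2608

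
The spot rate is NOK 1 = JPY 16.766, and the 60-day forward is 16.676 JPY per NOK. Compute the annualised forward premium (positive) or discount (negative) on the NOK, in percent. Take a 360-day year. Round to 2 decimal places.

-3.22%

T = 60/360 years.
Period premium: (16.676 − 16.766)/16.766 = -0.0053680.
×(1/T) gives -3.22% p.a.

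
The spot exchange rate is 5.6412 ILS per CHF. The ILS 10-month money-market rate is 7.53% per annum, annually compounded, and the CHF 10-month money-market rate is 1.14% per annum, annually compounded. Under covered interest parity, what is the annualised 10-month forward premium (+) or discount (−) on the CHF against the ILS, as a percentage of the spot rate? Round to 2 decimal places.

T = 10/12 years.
CIP forward (ILS per CHF) = 5.6412 × 1.0623673/1.009491 = 5.9366814.
Annualised premium = (F − S)/S × (1/T) = (5.9366814 − 5.6412)/5.6412 ÷ (10/12) = 6.29%.

+6.29%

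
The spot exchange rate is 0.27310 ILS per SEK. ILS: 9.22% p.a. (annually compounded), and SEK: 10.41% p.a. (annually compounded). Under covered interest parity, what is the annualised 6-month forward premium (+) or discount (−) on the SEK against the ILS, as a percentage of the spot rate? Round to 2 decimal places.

T = 6/12 years.
No-arbitrage forward: 0.2731 × 1.0450837 / 1.0507616 = 0.27162428 ILS/SEK.
(F − S)/S ÷ T = (0.27162428 − 0.2731)/0.2731/(6/12) = -0.010807 → -1.08%.

-1.08%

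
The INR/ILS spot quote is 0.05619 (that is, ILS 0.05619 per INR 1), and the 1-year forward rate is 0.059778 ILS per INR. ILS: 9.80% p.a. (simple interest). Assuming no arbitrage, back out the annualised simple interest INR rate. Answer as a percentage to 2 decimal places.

T = 1 year.
F/S = 0.059778/0.05619 = 1.0638548 = (growth of ILS) / (growth of INR).
ILS growth factor: 1 + 0.0980×1 = 1.098000.
That pins the INR growth at 1.0320957.
r = (1.0320957 − 1)/1 = 0.032096 → 3.21%.

3.21%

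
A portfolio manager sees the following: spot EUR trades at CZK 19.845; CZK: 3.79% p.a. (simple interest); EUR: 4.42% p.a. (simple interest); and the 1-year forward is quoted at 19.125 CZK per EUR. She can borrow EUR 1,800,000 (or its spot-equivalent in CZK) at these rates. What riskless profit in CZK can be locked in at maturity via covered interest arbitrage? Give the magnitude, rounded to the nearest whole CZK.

T = 1 year.
Invest the EUR and cover forward: 1,800,000 × 1.044200 × 19.125 = CZK 35,946,585.00.
Convert at spot and invest in CZK: 1,800,000 × 19.845 × 1.037900 = CZK 37,074,825.90.
The quoted forward undervalues EUR, so borrow EUR, convert to CZK at spot, deposit the CZK at 3.79%, and buy EUR forward at 19.125 to cover the loan.
Profit = 37,074,825.90 − 35,946,585.00 = CZK 1,128,241.

CZK 1,128,241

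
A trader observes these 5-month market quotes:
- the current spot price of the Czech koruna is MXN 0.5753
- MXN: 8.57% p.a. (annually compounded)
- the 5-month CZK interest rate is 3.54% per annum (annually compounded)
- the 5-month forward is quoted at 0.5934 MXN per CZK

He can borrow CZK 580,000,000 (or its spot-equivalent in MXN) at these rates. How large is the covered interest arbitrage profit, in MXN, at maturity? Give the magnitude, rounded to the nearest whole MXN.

MXN 3,893,193

T = 5/12 years.
Keep in CZK, deliver into the forward: 580,000,000·1.01460048816·0.5934 = MXN 349,197,079.21.
Swap to MXN now, deposit: 580,000,000·0.5753·1.03485403913 = MXN 345,303,886.65.
The quoted forward overvalues CZK, so borrow MXN, buy CZK at spot, deposit the CZK at 3.54%, and sell the proceeds forward at 0.5934.
Profit = 349,197,079.21 − 345,303,886.65 = MXN 3,893,193.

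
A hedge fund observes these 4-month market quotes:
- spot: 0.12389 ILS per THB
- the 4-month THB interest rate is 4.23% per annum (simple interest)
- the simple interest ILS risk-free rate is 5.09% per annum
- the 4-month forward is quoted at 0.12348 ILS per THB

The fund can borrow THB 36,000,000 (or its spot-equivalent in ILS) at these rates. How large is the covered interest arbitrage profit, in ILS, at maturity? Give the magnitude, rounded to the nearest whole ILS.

ILS 27,754

T = 4/12 years.
Route A — deposit THB, sell forward: 36,000,000 × 1.014100 × 0.12348 = ILS 4,507,958.45.
Route B — convert at spot, deposit ILS: 36,000,000 × 0.12389 × 1.016966667 = ILS 4,535,712.01.
The quoted forward undervalues THB, so borrow THB, convert to ILS at spot, deposit the ILS at 5.09%, and buy THB forward at 0.12348 to cover the loan.
Profit = 4,535,712.01 − 4,507,958.45 = ILS 27,754.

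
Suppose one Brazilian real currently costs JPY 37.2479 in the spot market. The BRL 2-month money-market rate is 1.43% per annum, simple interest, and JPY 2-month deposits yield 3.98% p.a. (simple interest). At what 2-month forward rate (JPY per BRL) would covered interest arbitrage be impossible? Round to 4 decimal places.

T = 2/12 years.
JPY accumulates by 1 + 0.0398×2/12 = 1.00663333.
BRL accumulates by 1 + 0.0143×2/12 = 1.00238333.
Forward (JPY per BRL) = 37.2479 × 1.00663333 / 1.00238333 = 37.405827.

37.4058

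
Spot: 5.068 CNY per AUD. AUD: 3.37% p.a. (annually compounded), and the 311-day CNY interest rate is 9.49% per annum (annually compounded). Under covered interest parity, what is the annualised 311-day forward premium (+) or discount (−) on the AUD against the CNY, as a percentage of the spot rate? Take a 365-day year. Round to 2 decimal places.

+5.90%

T = 311/365 years.
CIP forward (CNY per AUD) = 5.068 × 1.080312/1.0286436 = 5.322564.
Annualised premium = (F − S)/S × (1/T) = (5.322564 − 5.068)/5.068 ÷ (311/365) = 5.90%.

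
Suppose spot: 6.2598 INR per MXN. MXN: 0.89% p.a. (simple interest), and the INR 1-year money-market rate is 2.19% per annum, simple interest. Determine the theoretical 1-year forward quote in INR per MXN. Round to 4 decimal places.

T = 1 year.
INR growth factor: 1 + 0.0219×1 = 1.021900.
MXN growth factor: 1 + 0.0089×1 = 1.008900.
Forward (INR per MXN) = 6.2598 × 1.021900 / 1.008900 = 6.340460.

6.3405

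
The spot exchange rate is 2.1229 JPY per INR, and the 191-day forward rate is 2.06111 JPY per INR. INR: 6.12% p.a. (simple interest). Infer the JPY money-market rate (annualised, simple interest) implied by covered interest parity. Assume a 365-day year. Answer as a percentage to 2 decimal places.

T = 191/365 years.
F/S = 2.06111/2.1229 = 0.9708936 = (growth of JPY) / (growth of INR).
INR growth factor: 1 + 0.0612×191/365 = 1.0320252.
That pins the JPY growth at 1.0019867.
(1.0019867 − 1)/T = 0.003797, i.e. 0.38%.

0.38%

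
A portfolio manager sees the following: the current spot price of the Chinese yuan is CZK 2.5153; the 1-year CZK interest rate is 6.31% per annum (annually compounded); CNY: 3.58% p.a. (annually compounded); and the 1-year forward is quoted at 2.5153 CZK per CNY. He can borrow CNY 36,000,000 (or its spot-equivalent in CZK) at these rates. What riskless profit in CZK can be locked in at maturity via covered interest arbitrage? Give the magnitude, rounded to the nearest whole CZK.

T = 1 year.
Keep in CNY, deliver into the forward: 36,000,000·1.035800·2.5153 = CZK 93,792,518.64.
Swap to CZK now, deposit: 36,000,000·2.5153·1.063100 = CZK 96,264,555.48.
The quoted forward undervalues CNY, so borrow CNY, convert to CZK at spot, deposit the CZK at 6.31%, and buy CNY forward at 2.5153 to cover the loan.
Profit = 96,264,555.48 − 93,792,518.64 = CZK 2,472,037.

CZK 2,472,037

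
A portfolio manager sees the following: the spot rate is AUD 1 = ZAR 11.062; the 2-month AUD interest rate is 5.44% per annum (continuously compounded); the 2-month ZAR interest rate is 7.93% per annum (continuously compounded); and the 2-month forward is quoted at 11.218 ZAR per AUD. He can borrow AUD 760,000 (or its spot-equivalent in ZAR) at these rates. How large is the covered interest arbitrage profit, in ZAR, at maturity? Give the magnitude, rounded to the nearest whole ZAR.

T = 2/12 years.
Invest the AUD and cover forward: 760,000 × 1.009107893 × 11.218 = ZAR 8,603,330.98.
Convert at spot and invest in ZAR: 760,000 × 11.062 × 1.013304393 = ZAR 8,518,971.63.
The quoted forward overvalues AUD, so borrow ZAR, buy AUD at spot, deposit the AUD at 5.44%, and sell the proceeds forward at 11.218.
The gap between the two covered legs is ZAR 84,359.

ZAR 84,359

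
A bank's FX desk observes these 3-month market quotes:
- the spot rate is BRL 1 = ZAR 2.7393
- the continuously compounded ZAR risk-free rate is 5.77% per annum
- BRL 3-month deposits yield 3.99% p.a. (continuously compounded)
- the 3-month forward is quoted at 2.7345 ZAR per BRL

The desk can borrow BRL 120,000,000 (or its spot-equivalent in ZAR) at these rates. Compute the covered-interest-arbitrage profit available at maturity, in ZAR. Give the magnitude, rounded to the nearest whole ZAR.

ZAR 2,062,517

T = 3/12 years.
Invest the BRL and cover forward: 120,000,000 × 1.01002491615 × 2.7345 = ZAR 331,429,575.99.
Convert at spot and invest in ZAR: 120,000,000 × 2.7393 × 1.01452954238 = ZAR 333,492,093.05.
The quoted forward undervalues BRL, so borrow BRL, convert to ZAR at spot, deposit the ZAR at 5.77%, and buy BRL forward at 2.7345 to cover the loan.
Arbitrage profit = |331,429,575.99 − 333,492,093.05| = ZAR 2,062,517.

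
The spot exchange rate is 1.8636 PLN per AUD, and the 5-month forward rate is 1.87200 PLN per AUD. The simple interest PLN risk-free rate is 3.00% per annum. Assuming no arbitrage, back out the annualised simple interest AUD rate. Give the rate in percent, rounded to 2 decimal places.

1.91%

T = 5/12 years.
CIP gives F = S · g_PLN/g_AUD, so g_PLN/g_AUD = 1.872/1.8636 = 1.0045074.
PLN growth factor: 1 + 0.0300×5/12 = 1.012500.
So the AUD growth factor = 1.0079567.
(1.0079567 − 1)/T = 0.019096, i.e. 1.91%.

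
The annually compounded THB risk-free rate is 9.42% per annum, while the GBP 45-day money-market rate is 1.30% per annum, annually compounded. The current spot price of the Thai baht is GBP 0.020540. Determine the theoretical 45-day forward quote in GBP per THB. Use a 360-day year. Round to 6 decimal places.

0.020343

T = 45/360 years.
Growth of 1 GBP over T: (1 + 0.0130)^(45/360) = 1.0016158.
Growth of 1 THB over T: (1 + 0.0942)^(45/360) = 1.0113165.
CIP: F = S · (grow GBP)/(grow THB) = 0.02054 × 1.0016158/1.0113165 = 0.02034298 GBP per THB.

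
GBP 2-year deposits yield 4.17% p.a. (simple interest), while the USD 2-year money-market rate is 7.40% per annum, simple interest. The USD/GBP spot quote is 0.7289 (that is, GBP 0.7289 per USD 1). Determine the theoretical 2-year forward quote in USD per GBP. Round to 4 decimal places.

1.4537

T = 2 years.
GBP growth factor: 1 + 0.0417×2 = 1.083400.
USD growth factor: 1 + 0.0740×2 = 1.148000.
CIP: F = S · (grow GBP)/(grow USD) = 0.7289 × 1.083400/1.148000 = 0.6878835 GBP per USD.
Quoted the other way: 1/0.6878835 = 1.4537 USD per GBP.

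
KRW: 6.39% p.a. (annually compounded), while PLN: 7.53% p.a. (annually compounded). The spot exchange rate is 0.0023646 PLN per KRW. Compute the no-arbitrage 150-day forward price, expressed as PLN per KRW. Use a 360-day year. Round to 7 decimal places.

T = 150/360 years.
Growth of 1 PLN over T: (1 + 0.0753)^(150/360) = 1.030712.
KRW growth factor: (1 + 0.0639)^(150/360) = 1.0261449.
CIP: F = S · (grow PLN)/(grow KRW) = 0.0023646 × 1.030712/1.0261449 = 0.002375124 PLN per KRW.

0.0023751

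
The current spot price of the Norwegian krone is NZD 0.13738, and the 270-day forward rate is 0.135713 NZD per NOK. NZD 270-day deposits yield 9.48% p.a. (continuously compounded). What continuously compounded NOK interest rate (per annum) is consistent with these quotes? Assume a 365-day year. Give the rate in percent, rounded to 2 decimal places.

T = 270/365 years.
By CIP, F/S equals the NZD-to-NOK growth ratio: 0.135713/0.13738 = 0.9878658.
NZD growth factor: e^(0.0948×270/365) = 1.0726434.
Hence g_NOK = 1.0858189.
Take logs: ln 1.0858189 / (270/365) = 0.111304, so 11.13%.

11.13%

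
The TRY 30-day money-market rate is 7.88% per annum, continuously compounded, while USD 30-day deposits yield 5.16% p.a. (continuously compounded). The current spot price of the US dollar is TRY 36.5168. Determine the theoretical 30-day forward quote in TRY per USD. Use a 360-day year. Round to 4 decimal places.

T = 30/360 years.
TRY growth factor: e^(0.0788×30/360) = 1.00658827.
USD growth factor: e^(0.0516×30/360) = 1.00430926.
CIP: F = S · (grow TRY)/(grow USD) = 36.5168 × 1.00658827/1.00430926 = 36.599665 TRY per USD.

36.5997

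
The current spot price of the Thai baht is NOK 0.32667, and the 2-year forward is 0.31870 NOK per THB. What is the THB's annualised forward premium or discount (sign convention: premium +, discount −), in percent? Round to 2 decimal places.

-1.22%

T = 2 years.
Period premium: (0.31870 − 0.32667)/0.32667 = -0.0243977.
Annualise by dividing by T: -0.0243977 / 2 = -0.012199 → -1.22%.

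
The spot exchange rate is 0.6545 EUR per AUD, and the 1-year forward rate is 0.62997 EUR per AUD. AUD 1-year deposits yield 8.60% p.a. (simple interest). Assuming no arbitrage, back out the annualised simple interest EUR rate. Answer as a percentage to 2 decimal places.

4.53%

T = 1 year.
F/S = 0.62997/0.6545 = 0.9625210 = (growth of EUR) / (growth of AUD).
AUD growth factor: 1 + 0.0860×1 = 1.086000.
That pins the EUR growth at 1.0452978.
r = (1.0452978 − 1)/1 = 0.045298 → 4.53%.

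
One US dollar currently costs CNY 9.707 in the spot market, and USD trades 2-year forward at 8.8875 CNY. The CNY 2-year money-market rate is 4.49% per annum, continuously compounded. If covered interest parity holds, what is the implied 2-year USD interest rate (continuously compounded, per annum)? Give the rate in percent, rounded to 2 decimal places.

8.90%

T = 2 years.
By CIP, F/S equals the CNY-to-USD growth ratio: 8.8875/9.707 = 0.9155764.
The CNY side grows by e^(0.0449×2) = 1.0939555.
So the USD growth factor = 1.1948271.
r = ln(1.1948271)/2 = 0.089001 → 8.90%.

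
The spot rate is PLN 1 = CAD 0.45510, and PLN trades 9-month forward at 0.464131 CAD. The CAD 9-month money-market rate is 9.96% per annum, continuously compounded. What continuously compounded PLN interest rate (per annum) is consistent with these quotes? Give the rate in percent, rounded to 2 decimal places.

T = 9/12 years.
CIP gives F = S · g_CAD/g_PLN, so g_CAD/g_PLN = 0.464131/0.4551 = 1.0198440.
CAD growth factor: e^(0.0996×9/12) = 1.0775608.
That pins the PLN growth at 1.0565938.
r = ln(1.0565938)/(9/12) = 0.073400 → 7.34%.

7.34%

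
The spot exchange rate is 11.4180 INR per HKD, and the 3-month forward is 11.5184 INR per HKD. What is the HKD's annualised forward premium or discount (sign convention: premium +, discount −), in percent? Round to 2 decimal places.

T = 3/12 years.
Period premium: (11.5184 − 11.418)/11.418 = 0.0087931.
Per annum: 0.0087931 / (3/12) = 0.035172 = 3.52%.

+3.52%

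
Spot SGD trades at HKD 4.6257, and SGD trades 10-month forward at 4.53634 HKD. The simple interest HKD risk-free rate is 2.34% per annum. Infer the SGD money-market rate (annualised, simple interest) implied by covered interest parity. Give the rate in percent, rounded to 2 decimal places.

4.75%

T = 10/12 years.
F/S = 4.53634/4.6257 = 0.9806818 = (growth of HKD) / (growth of SGD).
HKD growth factor: 1 + 0.0234×10/12 = 1.019500.
That pins the SGD growth at 1.0395829.
r = (1.0395829 − 1)/(10/12) = 0.047499 → 4.75%.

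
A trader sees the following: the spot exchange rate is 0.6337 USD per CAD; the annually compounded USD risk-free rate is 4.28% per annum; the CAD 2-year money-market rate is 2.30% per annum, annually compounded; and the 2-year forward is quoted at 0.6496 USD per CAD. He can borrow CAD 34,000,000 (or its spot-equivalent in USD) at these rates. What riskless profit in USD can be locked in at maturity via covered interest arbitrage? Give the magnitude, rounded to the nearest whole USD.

T = 2 years.
Keep in CAD, deliver into the forward: 34,000,000·1.046529·0.6496 = USD 23,114,058.11.
Swap to USD now, deposit: 34,000,000·0.6337·1.08743184 = USD 23,429,588.94.
The quoted forward undervalues CAD, so borrow CAD, convert to USD at spot, deposit the USD at 4.28%, and buy CAD forward at 0.6496 to cover the loan.
Arbitrage profit = |23,114,058.11 − 23,429,588.94| = USD 315,531.

USD 315,531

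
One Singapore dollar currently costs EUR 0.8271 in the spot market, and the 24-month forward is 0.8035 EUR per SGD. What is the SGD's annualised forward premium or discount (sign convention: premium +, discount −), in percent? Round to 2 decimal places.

-1.43%

T = 2 years.
(F − S)/S = (0.8035 − 0.8271)/0.8271 = -0.0285334.
×(1/T) gives -1.43% p.a.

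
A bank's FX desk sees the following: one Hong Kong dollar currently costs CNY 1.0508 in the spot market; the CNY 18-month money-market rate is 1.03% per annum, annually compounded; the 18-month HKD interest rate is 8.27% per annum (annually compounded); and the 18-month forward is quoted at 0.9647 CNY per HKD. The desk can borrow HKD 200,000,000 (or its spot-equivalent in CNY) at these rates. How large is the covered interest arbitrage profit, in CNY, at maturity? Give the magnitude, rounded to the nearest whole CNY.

CNY 3,947,111

T = 18/12 years.
Invest the HKD and cover forward: 200,000,000 × 1.12658043622 × 0.9647 = CNY 217,362,429.36.
Convert at spot and invest in CNY: 200,000,000 × 1.0508 × 1.01548971572 = CNY 213,415,318.66.
The quoted forward overvalues HKD, so borrow CNY, buy HKD at spot, deposit the HKD at 8.27%, and sell the proceeds forward at 0.9647.
Profit = 217,362,429.36 − 213,415,318.66 = CNY 3,947,111.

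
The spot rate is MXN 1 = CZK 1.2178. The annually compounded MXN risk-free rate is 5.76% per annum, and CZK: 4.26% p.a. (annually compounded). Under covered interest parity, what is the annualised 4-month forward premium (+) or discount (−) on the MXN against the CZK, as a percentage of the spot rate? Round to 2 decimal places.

T = 4/12 years.
F = S · g_CZK/g_MXN = 1.2178 × 1.014003/1.0188427 = 1.2120152.
Annualised premium = (F − S)/S × (1/T) = (1.2120152 − 1.2178)/1.2178 ÷ (4/12) = -1.43%.

-1.43%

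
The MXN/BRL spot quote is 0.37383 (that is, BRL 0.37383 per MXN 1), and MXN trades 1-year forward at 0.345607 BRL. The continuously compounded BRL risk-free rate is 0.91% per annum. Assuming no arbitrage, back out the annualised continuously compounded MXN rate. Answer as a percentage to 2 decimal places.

8.76%

T = 1 year.
By CIP, F/S equals the BRL-to-MXN growth ratio: 0.345607/0.37383 = 0.9245031.
The BRL side grows by e^(0.0091×1) = 1.0091415.
So the MXN growth factor = 1.0915502.
r = ln(1.0915502)/1 = 0.087599 → 8.76%.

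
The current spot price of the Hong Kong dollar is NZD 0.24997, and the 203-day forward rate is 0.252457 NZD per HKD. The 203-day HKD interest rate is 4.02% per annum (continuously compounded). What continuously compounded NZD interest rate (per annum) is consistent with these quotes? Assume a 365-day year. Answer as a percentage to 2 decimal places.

5.80%

T = 203/365 years.
F/S = 0.252457/0.24997 = 1.0099492 = (growth of NZD) / (growth of HKD).
HKD growth factor: e^(0.0402×203/365) = 1.0226096.
That pins the NZD growth at 1.0327837.
Take logs: ln 1.0327837 / (203/365) = 0.058000, so 5.80%.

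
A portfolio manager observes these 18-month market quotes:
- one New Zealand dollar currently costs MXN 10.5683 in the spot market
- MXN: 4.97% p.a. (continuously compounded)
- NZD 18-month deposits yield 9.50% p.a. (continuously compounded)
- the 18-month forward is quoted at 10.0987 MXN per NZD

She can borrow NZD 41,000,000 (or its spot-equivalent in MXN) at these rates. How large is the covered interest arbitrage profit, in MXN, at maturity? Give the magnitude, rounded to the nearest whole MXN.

T = 18/12 years.
Keep in NZD, deliver into the forward: 41,000,000·1.15315308096·10.0987 = MXN 477,459,227.77.
Swap to MXN now, deposit: 41,000,000·10.5683·1.07739921214 = MXN 466,837,401.84.
The quoted forward overvalues NZD, so borrow MXN, buy NZD at spot, deposit the NZD at 9.50%, and sell the proceeds forward at 10.0987.
Arbitrage profit = |477,459,227.77 − 466,837,401.84| = MXN 10,621,826.

MXN 10,621,826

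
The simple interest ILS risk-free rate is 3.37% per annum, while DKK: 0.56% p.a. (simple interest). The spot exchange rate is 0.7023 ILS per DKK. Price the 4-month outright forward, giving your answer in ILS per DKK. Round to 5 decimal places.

0.70887

T = 4/12 years.
ILS growth factor: 1 + 0.0337×4/12 = 1.0112333.
DKK growth factor: 1 + 0.0056×4/12 = 1.0018667.
So F = 0.7023 × 1.0112333 / 1.0018667 = 0.7088659 (ILS/DKK).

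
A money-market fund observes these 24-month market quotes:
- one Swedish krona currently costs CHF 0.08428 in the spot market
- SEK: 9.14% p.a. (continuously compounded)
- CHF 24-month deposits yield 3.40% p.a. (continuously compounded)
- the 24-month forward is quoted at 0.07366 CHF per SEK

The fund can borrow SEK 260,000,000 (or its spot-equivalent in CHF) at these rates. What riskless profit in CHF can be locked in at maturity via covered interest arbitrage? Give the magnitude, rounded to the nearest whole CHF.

CHF 461,783

T = 2 years.
Route A — deposit SEK, sell forward: 260,000,000 × 1.2005742692 × 0.07366 = CHF 22,992,918.17.
Route B — convert at spot, deposit CHF: 260,000,000 × 0.08428 × 1.0703653085 = CHF 23,454,700.93.
The quoted forward undervalues SEK, so borrow SEK, convert to CHF at spot, deposit the CHF at 3.40%, and buy SEK forward at 0.07366 to cover the loan.
The gap between the two covered legs is CHF 461,783.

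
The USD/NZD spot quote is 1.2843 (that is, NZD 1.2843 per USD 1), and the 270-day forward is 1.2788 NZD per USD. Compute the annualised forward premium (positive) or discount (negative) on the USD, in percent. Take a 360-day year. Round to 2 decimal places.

T = 270/360 years.
USD trades forward at -0.42825% vs spot over the period.
Per annum: -0.0042825 / (270/360) = -0.005710 = -0.57%.

-0.57%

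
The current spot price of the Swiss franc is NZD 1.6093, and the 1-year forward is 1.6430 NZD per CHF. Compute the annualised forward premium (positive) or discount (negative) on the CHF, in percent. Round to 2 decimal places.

+2.09%

T = 1 year.
(F − S)/S = (1.6430 − 1.6093)/1.6093 = 0.0209408.
Per annum: 0.0209408 / 1 = 0.020941 = 2.09%.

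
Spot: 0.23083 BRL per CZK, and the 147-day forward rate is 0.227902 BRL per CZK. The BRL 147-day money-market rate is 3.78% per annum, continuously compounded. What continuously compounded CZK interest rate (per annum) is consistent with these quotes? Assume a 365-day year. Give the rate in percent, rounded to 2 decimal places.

T = 147/365 years.
CIP gives F = S · g_BRL/g_CZK, so g_BRL/g_CZK = 0.227902/0.23083 = 0.9873153.
The BRL side grows by e^(0.0378×147/365) = 1.015340.
That pins the CZK growth at 1.0283848.
r = ln(1.0283848)/(147/365) = 0.069498 → 6.95%.

6.95%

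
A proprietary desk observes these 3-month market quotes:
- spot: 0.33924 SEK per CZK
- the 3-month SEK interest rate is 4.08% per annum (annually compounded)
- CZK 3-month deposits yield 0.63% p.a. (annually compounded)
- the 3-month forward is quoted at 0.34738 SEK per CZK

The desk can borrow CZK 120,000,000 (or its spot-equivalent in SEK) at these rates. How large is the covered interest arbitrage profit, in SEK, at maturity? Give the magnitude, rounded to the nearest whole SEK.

T = 3/12 years.
Route A — deposit CZK, sell forward: 120,000,000 × 1.0015712927 × 0.34738 = SEK 41,751,100.28.
Route B — convert at spot, deposit SEK: 120,000,000 × 0.33924 × 1.0100475531 = SEK 41,117,823.83.
The quoted forward overvalues CZK, so borrow SEK, buy CZK at spot, deposit the CZK at 0.63%, and sell the proceeds forward at 0.34738.
Profit = 41,751,100.28 − 41,117,823.83 = SEK 633,276.

SEK 633,276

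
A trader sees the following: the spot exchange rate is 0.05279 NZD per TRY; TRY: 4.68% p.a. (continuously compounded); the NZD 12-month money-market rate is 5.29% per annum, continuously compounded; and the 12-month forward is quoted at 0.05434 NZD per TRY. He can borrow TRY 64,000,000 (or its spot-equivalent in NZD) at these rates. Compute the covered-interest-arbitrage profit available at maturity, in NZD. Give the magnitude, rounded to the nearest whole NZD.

NZD 82,290

T = 1 year.
Invest the TRY and cover forward: 64,000,000 × 1.047912406 × 0.05434 = NZD 3,644,387.85.
Convert at spot and invest in NZD: 64,000,000 × 0.05279 × 1.054324207 = NZD 3,562,097.59.
The quoted forward overvalues TRY, so borrow NZD, buy TRY at spot, deposit the TRY at 4.68%, and sell the proceeds forward at 0.05434.
Profit = 3,644,387.85 − 3,562,097.59 = NZD 82,290.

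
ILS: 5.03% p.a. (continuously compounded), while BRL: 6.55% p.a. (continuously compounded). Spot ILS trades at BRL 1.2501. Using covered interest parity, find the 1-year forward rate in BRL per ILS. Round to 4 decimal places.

1.2692

T = 1 year.
Growth of 1 BRL over T: e^(0.0655×1) = 1.0676927.
Growth of 1 ILS over T: e^(0.0503×1) = 1.0515865.
Forward (BRL per ILS) = 1.2501 × 1.0676927 / 1.0515865 = 1.269247.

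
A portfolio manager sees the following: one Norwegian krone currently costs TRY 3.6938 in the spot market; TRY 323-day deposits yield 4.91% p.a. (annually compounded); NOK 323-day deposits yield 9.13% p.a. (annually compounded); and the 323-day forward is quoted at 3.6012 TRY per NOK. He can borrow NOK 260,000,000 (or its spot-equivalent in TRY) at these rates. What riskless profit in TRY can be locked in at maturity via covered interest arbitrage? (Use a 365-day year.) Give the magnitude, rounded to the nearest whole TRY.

TRY 9,574,913

T = 323/365 years.
Keep in NOK, deliver into the forward: 260,000,000·1.08038358849·3.6012 = TRY 1,011,576,118.51.
Swap to TRY now, deposit: 260,000,000·3.6938·1.04332957696 = TRY 1,002,001,205.76.
The quoted forward overvalues NOK, so borrow TRY, buy NOK at spot, deposit the NOK at 9.13%, and sell the proceeds forward at 3.6012.
The gap between the two covered legs is TRY 9,574,913.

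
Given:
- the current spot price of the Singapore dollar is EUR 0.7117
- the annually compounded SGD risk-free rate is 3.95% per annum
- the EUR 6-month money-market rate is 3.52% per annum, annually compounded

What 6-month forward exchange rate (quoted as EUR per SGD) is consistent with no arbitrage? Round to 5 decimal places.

0.71023

T = 6/12 years.
EUR growth factor: (1 + 0.0352)^(6/12) = 1.0174478.
Growth of 1 SGD over T: (1 + 0.0395)^(6/12) = 1.0195587.
So F = 0.7117 × 1.0174478 / 1.0195587 = 0.7102265 (EUR/SGD).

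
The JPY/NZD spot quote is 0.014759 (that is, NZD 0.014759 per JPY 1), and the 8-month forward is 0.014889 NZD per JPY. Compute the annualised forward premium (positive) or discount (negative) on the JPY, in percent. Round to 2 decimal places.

T = 8/12 years.
(F − S)/S = (0.014889 − 0.014759)/0.014759 = 0.0088082.
Annualise by dividing by T: 0.0088082 / (8/12) = 0.013212 → 1.32%.

+1.32%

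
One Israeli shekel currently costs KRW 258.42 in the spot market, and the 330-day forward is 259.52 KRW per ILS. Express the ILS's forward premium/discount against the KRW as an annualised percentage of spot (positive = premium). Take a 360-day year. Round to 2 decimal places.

+0.46%

T = 330/360 years.
Period premium: (259.52 − 258.42)/258.42 = 0.0042566.
Per annum: 0.0042566 / (330/360) = 0.004644 = 0.46%.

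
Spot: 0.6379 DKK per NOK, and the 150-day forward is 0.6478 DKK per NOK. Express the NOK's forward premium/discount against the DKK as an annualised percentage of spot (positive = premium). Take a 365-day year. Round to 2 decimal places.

+3.78%

T = 150/365 years.
Period premium: (0.6478 − 0.6379)/0.6379 = 0.0155197.
Annualise by dividing by T: 0.0155197 / (150/365) = 0.037765 → 3.78%.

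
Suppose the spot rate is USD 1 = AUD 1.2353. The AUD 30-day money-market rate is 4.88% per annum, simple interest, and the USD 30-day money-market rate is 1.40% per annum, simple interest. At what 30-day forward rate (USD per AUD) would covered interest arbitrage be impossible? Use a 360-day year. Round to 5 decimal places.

0.80718

T = 30/360 years.
AUD accumulates by 1 + 0.0488×30/360 = 1.0040667.
USD growth factor: 1 + 0.0140×30/360 = 1.0011667.
CIP: F = S · (grow AUD)/(grow USD) = 1.2353 × 1.0040667/1.0011667 = 1.238878 AUD per USD.
Invert for USD per AUD: 1 / 1.238878 = 0.80718.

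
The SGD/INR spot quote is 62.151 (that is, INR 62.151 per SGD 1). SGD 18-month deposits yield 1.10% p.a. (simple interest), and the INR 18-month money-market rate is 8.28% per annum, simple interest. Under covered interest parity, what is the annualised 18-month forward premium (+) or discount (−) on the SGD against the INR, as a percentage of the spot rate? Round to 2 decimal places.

+7.06%

T = 18/12 years.
F = S · g_INR/g_SGD = 62.151 × 1.124200/1.016500 = 68.736010.
(F − S)/S ÷ T = (68.736010 − 62.151)/62.151/(18/12) = 0.070635 → 7.06%.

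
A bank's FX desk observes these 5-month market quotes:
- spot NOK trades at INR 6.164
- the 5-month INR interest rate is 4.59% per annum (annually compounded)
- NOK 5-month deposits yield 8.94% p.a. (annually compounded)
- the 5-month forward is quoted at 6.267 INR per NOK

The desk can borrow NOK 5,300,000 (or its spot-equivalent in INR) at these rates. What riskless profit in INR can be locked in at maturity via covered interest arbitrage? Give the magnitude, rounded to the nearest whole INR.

INR 1,135,710

T = 5/12 years.
Invest the NOK and cover forward: 5,300,000 × 1.0363220478 × 6.267 = INR 34,421,540.45.
Convert at spot and invest in INR: 5,300,000 × 6.164 × 1.0188749885 = INR 33,285,830.77.
The quoted forward overvalues NOK, so borrow INR, buy NOK at spot, deposit the NOK at 8.94%, and sell the proceeds forward at 6.267.
Arbitrage profit = |34,421,540.45 − 33,285,830.77| = INR 1,135,710.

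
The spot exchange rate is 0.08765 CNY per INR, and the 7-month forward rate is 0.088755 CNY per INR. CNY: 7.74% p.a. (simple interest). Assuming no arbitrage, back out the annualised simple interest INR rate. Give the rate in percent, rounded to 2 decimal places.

5.51%

T = 7/12 years.
CIP gives F = S · g_CNY/g_INR, so g_CNY/g_INR = 0.088755/0.08765 = 1.0126070.
CNY growth factor: 1 + 0.0774×7/12 = 1.045150.
So the INR growth factor = 1.0321378.
(1.0321378 − 1)/T = 0.055093, i.e. 5.51%.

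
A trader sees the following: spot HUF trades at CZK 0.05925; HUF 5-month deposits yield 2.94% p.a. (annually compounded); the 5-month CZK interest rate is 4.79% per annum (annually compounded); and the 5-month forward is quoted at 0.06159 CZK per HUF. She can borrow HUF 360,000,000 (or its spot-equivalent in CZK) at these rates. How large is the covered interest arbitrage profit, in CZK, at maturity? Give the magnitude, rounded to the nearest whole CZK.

CZK 691,809

T = 5/12 years.
Invest the HUF and cover forward: 360,000,000 × 1.0121465559 × 0.06159 = CZK 22,441,718.30.
Convert at spot and invest in CZK: 360,000,000 × 0.05925 × 1.019686337 = CZK 21,749,909.57.
The quoted forward overvalues HUF, so borrow CZK, buy HUF at spot, deposit the HUF at 2.94%, and sell the proceeds forward at 0.06159.
The gap between the two covered legs is CZK 691,809.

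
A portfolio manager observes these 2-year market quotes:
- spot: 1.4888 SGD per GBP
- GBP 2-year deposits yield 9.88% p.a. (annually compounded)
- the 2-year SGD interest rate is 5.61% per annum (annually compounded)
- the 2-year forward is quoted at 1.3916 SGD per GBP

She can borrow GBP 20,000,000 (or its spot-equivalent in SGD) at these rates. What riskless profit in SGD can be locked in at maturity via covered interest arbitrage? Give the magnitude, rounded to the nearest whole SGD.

T = 2 years.
Route A — deposit GBP, sell forward: 20,000,000 × 1.20736144 × 1.3916 = SGD 33,603,283.60.
Route B — convert at spot, deposit SGD: 20,000,000 × 1.4888 × 1.11534721 = SGD 33,210,578.52.
The quoted forward overvalues GBP, so borrow SGD, buy GBP at spot, deposit the GBP at 9.88%, and sell the proceeds forward at 1.3916.
Arbitrage profit = |33,603,283.60 − 33,210,578.52| = SGD 392,705.

SGD 392,705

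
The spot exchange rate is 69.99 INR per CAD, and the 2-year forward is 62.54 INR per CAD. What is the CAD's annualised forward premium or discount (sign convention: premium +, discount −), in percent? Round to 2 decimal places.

T = 2 years.
(F − S)/S = (62.54 − 69.99)/69.99 = -0.1064438.
×(1/T) gives -5.32% p.a.

-5.32%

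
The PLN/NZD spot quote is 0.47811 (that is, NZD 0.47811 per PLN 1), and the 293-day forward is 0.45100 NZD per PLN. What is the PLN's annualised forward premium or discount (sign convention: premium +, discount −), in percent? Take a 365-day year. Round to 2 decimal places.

T = 293/365 years.
(F − S)/S = (0.45100 − 0.47811)/0.47811 = -0.0567024.
Annualise by dividing by T: -0.0567024 / (293/365) = -0.070636 → -7.06%.

-7.06%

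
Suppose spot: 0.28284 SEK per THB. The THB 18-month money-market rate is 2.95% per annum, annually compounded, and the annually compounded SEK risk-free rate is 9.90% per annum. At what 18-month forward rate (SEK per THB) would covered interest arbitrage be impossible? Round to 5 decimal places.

0.31196

T = 18/12 years.
Growth of 1 SEK over T: (1 + 0.0990)^(18/12) = 1.1521169.
THB accumulates by (1 + 0.0295)^(18/12) = 1.0445748.
Forward (SEK per THB) = 0.28284 × 1.1521169 / 1.0445748 = 0.3119592.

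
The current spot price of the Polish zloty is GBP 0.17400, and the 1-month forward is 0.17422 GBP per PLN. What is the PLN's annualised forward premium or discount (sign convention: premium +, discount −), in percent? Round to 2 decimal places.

+1.52%

T = 1/12 years.
Period premium: (0.17422 − 0.174)/0.174 = 0.0012644.
Annualise by dividing by T: 0.0012644 / (1/12) = 0.015173 → 1.52%.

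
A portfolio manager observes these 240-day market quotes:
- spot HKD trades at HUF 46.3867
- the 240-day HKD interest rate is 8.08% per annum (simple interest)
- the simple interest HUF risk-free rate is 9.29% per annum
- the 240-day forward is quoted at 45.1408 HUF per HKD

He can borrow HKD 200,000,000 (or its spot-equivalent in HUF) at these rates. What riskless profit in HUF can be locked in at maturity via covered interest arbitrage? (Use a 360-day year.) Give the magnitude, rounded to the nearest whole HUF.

HUF 337,439,705

T = 240/360 years.
Invest the HKD and cover forward: 200,000,000 × 1.053866666667 × 45.1408 = HUF 9,514,476,885.34.
Convert at spot and invest in HUF: 200,000,000 × 46.3867 × 1.061933333333 = HUF 9,851,916,590.66.
The quoted forward undervalues HKD, so borrow HKD, convert to HUF at spot, deposit the HUF at 9.29%, and buy HKD forward at 45.1408 to cover the loan.
Arbitrage profit = |9,514,476,885.34 − 9,851,916,590.66| = HUF 337,439,705.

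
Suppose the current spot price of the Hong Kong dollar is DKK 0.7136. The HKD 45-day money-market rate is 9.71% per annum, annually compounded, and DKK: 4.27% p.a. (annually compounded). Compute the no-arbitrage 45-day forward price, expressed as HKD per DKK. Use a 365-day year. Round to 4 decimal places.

1.4102

T = 45/365 years.
DKK growth factor: (1 + 0.0427)^(45/365) = 1.0051684.
Growth of 1 HKD over T: (1 + 0.0971)^(45/365) = 1.0114906.
Forward (DKK per HKD) = 0.7136 × 1.0051684 / 1.0114906 = 0.7091397.
Quoted the other way: 1/0.7091397 = 1.4102 HKD per DKK.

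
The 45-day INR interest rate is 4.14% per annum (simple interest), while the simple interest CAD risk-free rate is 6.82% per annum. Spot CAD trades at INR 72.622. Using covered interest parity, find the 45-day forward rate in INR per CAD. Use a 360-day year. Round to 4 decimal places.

T = 45/360 years.
INR accumulates by 1 + 0.0414×45/360 = 1.005175.
Growth of 1 CAD over T: 1 + 0.0682×45/360 = 1.008525.
CIP: F = S · (grow INR)/(grow CAD) = 72.622 × 1.005175/1.008525 = 72.380773 INR per CAD.

72.3808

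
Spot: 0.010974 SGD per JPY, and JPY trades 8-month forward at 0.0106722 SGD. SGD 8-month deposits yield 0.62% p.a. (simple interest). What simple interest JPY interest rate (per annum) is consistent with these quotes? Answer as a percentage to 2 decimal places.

T = 8/12 years.
By CIP, F/S equals the SGD-to-JPY growth ratio: 0.0106722/0.010974 = 0.9724986.
SGD growth factor: 1 + 0.0062×8/12 = 1.0041333.
So the JPY growth factor = 1.0325293.
(1.0325293 − 1)/T = 0.048794, i.e. 4.88%.

4.88%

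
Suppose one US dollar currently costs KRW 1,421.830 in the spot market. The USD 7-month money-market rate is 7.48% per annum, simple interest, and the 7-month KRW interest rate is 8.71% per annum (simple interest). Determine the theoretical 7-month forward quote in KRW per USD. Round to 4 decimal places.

T = 7/12 years.
KRW growth factor: 1 + 0.0871×7/12 = 1.0508083333.
Growth of 1 USD over T: 1 + 0.0748×7/12 = 1.0436333333.
Forward (KRW per USD) = 1421.83 × 1.0508083333 / 1.0436333333 = 1431.605110.

1431.6051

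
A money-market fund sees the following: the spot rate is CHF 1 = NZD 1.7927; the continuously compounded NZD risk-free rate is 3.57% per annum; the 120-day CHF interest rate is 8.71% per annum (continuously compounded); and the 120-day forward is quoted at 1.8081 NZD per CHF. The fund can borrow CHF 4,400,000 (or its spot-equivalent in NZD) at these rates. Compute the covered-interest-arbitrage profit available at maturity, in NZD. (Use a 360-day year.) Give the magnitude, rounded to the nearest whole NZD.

NZD 207,698

T = 120/360 years.
Keep in CHF, deliver into the forward: 4,400,000·1.029458909·1.8081 = NZD 8,190,004.47.
Swap to NZD now, deposit: 4,400,000·1.7927·1.011971087 = NZD 7,982,306.50.
The quoted forward overvalues CHF, so borrow NZD, buy CHF at spot, deposit the CHF at 8.71%, and sell the proceeds forward at 1.8081.
Profit = 8,190,004.47 − 7,982,306.50 = NZD 207,698.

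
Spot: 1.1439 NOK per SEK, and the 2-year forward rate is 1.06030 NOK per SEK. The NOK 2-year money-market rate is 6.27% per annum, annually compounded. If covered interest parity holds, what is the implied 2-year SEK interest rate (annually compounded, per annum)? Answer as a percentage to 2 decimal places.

T = 2 years.
CIP gives F = S · g_NOK/g_SEK, so g_NOK/g_SEK = 1.0603/1.1439 = 0.9269167.
NOK growth factor: (1 + 0.0627)^2 = 1.1293313.
That pins the SEK growth at 1.2183741.
r = 1.2183741^(1/2) − 1 = 0.103800 → 10.38%.

10.38%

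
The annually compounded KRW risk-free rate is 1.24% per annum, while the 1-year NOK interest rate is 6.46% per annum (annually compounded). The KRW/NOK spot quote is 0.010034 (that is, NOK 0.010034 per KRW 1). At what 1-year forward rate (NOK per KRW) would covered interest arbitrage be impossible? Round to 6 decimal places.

T = 1 year.
NOK growth factor: (1 + 0.0646)^1 = 1.064600.
KRW growth factor: (1 + 0.0124)^1 = 1.012400.
Forward (NOK per KRW) = 0.010034 × 1.064600 / 1.012400 = 0.01055136.

0.010551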